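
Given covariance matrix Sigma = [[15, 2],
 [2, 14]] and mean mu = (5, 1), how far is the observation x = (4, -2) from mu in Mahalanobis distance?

Step 1 — centre the observation: (x - mu) = (-1, -3).

Step 2 — invert Sigma. det(Sigma) = 15·14 - (2)² = 206.
  Sigma^{-1} = (1/det) · [[d, -b], [-b, a]] = [[0.068, -0.0097],
 [-0.0097, 0.0728]].

Step 3 — form the quadratic (x - mu)^T · Sigma^{-1} · (x - mu):
  Sigma^{-1} · (x - mu) = (-0.0388, -0.2087).
  (x - mu)^T · [Sigma^{-1} · (x - mu)] = (-1)·(-0.0388) + (-3)·(-0.2087) = 0.665.

Step 4 — take square root: d = √(0.665) ≈ 0.8155.

d(x, mu) = √(0.665) ≈ 0.8155


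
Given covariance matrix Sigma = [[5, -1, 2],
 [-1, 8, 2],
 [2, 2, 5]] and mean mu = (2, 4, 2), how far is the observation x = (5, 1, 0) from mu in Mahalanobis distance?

Step 1 — centre the observation: (x - mu) = (3, -3, -2).

Step 2 — invert Sigma (cofactor / det for 3×3, or solve directly):
  Sigma^{-1} = [[0.2667, 0.0667, -0.1333],
 [0.0667, 0.1556, -0.0889],
 [-0.1333, -0.0889, 0.2889]].

Step 3 — form the quadratic (x - mu)^T · Sigma^{-1} · (x - mu):
  Sigma^{-1} · (x - mu) = (0.8667, -0.0889, -0.7111).
  (x - mu)^T · [Sigma^{-1} · (x - mu)] = (3)·(0.8667) + (-3)·(-0.0889) + (-2)·(-0.7111) = 4.2889.

Step 4 — take square root: d = √(4.2889) ≈ 2.071.

d(x, mu) = √(4.2889) ≈ 2.071


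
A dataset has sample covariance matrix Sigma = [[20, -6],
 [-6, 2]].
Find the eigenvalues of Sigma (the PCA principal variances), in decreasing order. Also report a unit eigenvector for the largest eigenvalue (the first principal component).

Step 1 — characteristic polynomial of 2×2 Sigma:
  det(Sigma - λI) = λ² - trace · λ + det = 0.
  trace = 20 + 2 = 22, det = 20·2 - (-6)² = 4.
Step 2 — discriminant:
  Δ = trace² - 4·det = 484 - 16 = 468.
Step 3 — eigenvalues:
  λ = (trace ± √Δ)/2 = (22 ± 21.6333)/2,
  λ_1 = 21.8167,  λ_2 = 0.1833.

Step 4 — unit eigenvector for λ_1: solve (Sigma - λ_1 I)v = 0. First row:
  (20 - 21.8167)·v_x + (-6)·v_y = 0, i.e. (-1.8167)·v_x + (-6)·v_y = 0,
  so v ∝ (b, λ_1 - a) = (-6, 1.8167); multiply by -1 so the first entry is positive: u = (6, -1.8167).
  ||u|| = √((6)² + (-1.8167)²) = √(39.3002) ≈ 6.269,
  v_1 = u/||u|| ≈ (0.9571, -0.2898) (||v_1|| = 1).

λ_1 = 21.8167,  λ_2 = 0.1833;  v_1 ≈ (0.9571, -0.2898)


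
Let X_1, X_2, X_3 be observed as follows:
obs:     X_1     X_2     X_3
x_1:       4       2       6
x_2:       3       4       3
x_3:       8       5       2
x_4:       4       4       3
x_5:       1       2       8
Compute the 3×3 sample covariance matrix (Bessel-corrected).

Step 1 — column means:
  mean(X_1) = (4 + 3 + 8 + 4 + 1) / 5 = 20/5 = 4
  mean(X_2) = (2 + 4 + 5 + 4 + 2) / 5 = 17/5 = 3.4
  mean(X_3) = (6 + 3 + 2 + 3 + 8) / 5 = 22/5 = 4.4

Step 2 — sample covariance S[i,j] = (1/(n-1)) · Σ_k (x_{k,i} - mean_i) · (x_{k,j} - mean_j), with n-1 = 4.
  S[X_1,X_1] = ((0)·(0) + (-1)·(-1) + (4)·(4) + (0)·(0) + (-3)·(-3)) / 4 = 26/4 = 6.5
  S[X_1,X_2] = ((0)·(-1.4) + (-1)·(0.6) + (4)·(1.6) + (0)·(0.6) + (-3)·(-1.4)) / 4 = 10/4 = 2.5
  S[X_1,X_3] = ((0)·(1.6) + (-1)·(-1.4) + (4)·(-2.4) + (0)·(-1.4) + (-3)·(3.6)) / 4 = -19/4 = -4.75
  S[X_2,X_2] = ((-1.4)·(-1.4) + (0.6)·(0.6) + (1.6)·(1.6) + (0.6)·(0.6) + (-1.4)·(-1.4)) / 4 = 7.2/4 = 1.8
  S[X_2,X_3] = ((-1.4)·(1.6) + (0.6)·(-1.4) + (1.6)·(-2.4) + (0.6)·(-1.4) + (-1.4)·(3.6)) / 4 = -12.8/4 = -3.2
  S[X_3,X_3] = ((1.6)·(1.6) + (-1.4)·(-1.4) + (-2.4)·(-2.4) + (-1.4)·(-1.4) + (3.6)·(3.6)) / 4 = 25.2/4 = 6.3

S is symmetric (S[j,i] = S[i,j]). Assembling:

S = [[6.5, 2.5, -4.75],
 [2.5, 1.8, -3.2],
 [-4.75, -3.2, 6.3]]


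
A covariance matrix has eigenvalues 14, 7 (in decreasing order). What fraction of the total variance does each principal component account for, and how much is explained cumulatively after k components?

Step 1 — total variance = trace(Sigma) = Σ λ_i = 14 + 7 = 21.

Step 2 — fraction explained by component i = λ_i / Σ λ:
  PC1: 14/21 = 0.6667
  PC2: 7/21 = 0.3333

Step 3 — cumulative fraction after k components = (λ_1 + ... + λ_k) / Σ λ:
  k = 1: 14/21 = 0.6667
  k = 2: (14 + 7)/21 = 21/21 = 1

Summary (fraction, with percent):

explained: PC1 0.6667 (66.67%), PC2 0.3333 (33.33%);  cumulative: 0.6667, 1


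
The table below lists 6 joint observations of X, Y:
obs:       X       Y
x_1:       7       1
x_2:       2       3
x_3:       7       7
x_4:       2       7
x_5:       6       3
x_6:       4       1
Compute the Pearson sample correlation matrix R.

Step 1 — column means:
  mean(X) = (7 + 2 + 7 + 2 + 6 + 4) / 6 = 28/6 = 4.6667
  mean(Y) = (1 + 3 + 7 + 7 + 3 + 1) / 6 = 22/6 = 3.6667

Step 2 — sample variances and covariances s[i,j] = (1/(n-1)) · Σ_k (x_{k,i} - mean_i) · (x_{k,j} - mean_j), with n-1 = 5:
  s[X,X] = ((2.3333)·(2.3333) + (-2.6667)·(-2.6667) + (2.3333)·(2.3333) + (-2.6667)·(-2.6667) + (1.3333)·(1.3333) + (-0.6667)·(-0.6667)) / 5 = 27.3333/5 = 5.4667
  s[X,Y] = ((2.3333)·(-2.6667) + (-2.6667)·(-0.6667) + (2.3333)·(3.3333) + (-2.6667)·(3.3333) + (1.3333)·(-0.6667) + (-0.6667)·(-2.6667)) / 5 = -4.6667/5 = -0.9333
  s[Y,Y] = ((-2.6667)·(-2.6667) + (-0.6667)·(-0.6667) + (3.3333)·(3.3333) + (3.3333)·(3.3333) + (-0.6667)·(-0.6667) + (-2.6667)·(-2.6667)) / 5 = 37.3333/5 = 7.4667
  Sample standard deviations s_i = √(s[i,i]):
  s(X) = √(5.4667) = 2.3381
  s(Y) = √(7.4667) = 2.7325

Step 3 — r_{ij} = s_{ij} / (s_i · s_j):
  r[X,X] = 1 (diagonal).
  r[X,Y] = -0.9333 / (2.3381 · 2.7325) = -0.9333 / 6.3889 = -0.1461
  r[Y,Y] = 1 (diagonal).

R is symmetric with unit diagonal. Assembling:

R = [[1, -0.1461],
 [-0.1461, 1]]


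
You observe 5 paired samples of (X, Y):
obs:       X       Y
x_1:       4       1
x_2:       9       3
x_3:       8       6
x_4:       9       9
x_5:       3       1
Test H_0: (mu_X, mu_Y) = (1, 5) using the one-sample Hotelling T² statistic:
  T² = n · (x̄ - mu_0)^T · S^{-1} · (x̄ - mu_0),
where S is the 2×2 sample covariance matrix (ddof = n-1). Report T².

Step 1 — sample mean vector:
  mean(X) = (4 + 9 + 8 + 9 + 3) / 5 = 33/5 = 6.6
  mean(Y) = (1 + 3 + 6 + 9 + 1) / 5 = 20/5 = 4
  x̄ = (6.6, 4),  deviation x̄ - mu_0 = (6.6, 4) - (1, 5) = (5.6, -1).

Step 2 — sample covariance matrix, S[i,j] = (1/(n-1)) · Σ_k (x_{k,i} - mean_i) · (x_{k,j} - mean_j), divisor n-1 = 4:
  S[X,X] = ((-2.6)·(-2.6) + (2.4)·(2.4) + (1.4)·(1.4) + (2.4)·(2.4) + (-3.6)·(-3.6)) / 4 = 33.2/4 = 8.3
  S[X,Y] = ((-2.6)·(-3) + (2.4)·(-1) + (1.4)·(2) + (2.4)·(5) + (-3.6)·(-3)) / 4 = 31/4 = 7.75
  S[Y,Y] = ((-3)·(-3) + (-1)·(-1) + (2)·(2) + (5)·(5) + (-3)·(-3)) / 4 = 48/4 = 12
  S = [[8.3, 7.75],
 [7.75, 12]].

Step 3 — invert S. det(S) = 8.3·12 - (7.75)² = 39.5375.
  S^{-1} = (1/det) · [[d, -b], [-b, a]] = [[0.3035, -0.196],
 [-0.196, 0.2099]].

Step 4 — quadratic form (x̄ - mu_0)^T · S^{-1} · (x̄ - mu_0):
  S^{-1} · (x̄ - mu_0) = (1.8957, -1.3076),
  (x̄ - mu_0)^T · [...] = (5.6)·(1.8957) + (-1)·(-1.3076) = 11.9234.

Step 5 — scale by n: T² = 5 · 11.9234 = 59.6168.

T² ≈ 59.6168


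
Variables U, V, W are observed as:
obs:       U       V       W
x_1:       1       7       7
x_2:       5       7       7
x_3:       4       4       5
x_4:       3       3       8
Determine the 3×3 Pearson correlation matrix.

Step 1 — column means:
  mean(U) = (1 + 5 + 4 + 3) / 4 = 13/4 = 3.25
  mean(V) = (7 + 7 + 4 + 3) / 4 = 21/4 = 5.25
  mean(W) = (7 + 7 + 5 + 8) / 4 = 27/4 = 6.75

Step 2 — sample variances and covariances s[i,j] = (1/(n-1)) · Σ_k (x_{k,i} - mean_i) · (x_{k,j} - mean_j), with n-1 = 3:
  s[U,U] = ((-2.25)·(-2.25) + (1.75)·(1.75) + (0.75)·(0.75) + (-0.25)·(-0.25)) / 3 = 8.75/3 = 2.9167
  s[U,V] = ((-2.25)·(1.75) + (1.75)·(1.75) + (0.75)·(-1.25) + (-0.25)·(-2.25)) / 3 = -1.25/3 = -0.4167
  s[U,W] = ((-2.25)·(0.25) + (1.75)·(0.25) + (0.75)·(-1.75) + (-0.25)·(1.25)) / 3 = -1.75/3 = -0.5833
  s[V,V] = ((1.75)·(1.75) + (1.75)·(1.75) + (-1.25)·(-1.25) + (-2.25)·(-2.25)) / 3 = 12.75/3 = 4.25
  s[V,W] = ((1.75)·(0.25) + (1.75)·(0.25) + (-1.25)·(-1.75) + (-2.25)·(1.25)) / 3 = 0.25/3 = 0.0833
  s[W,W] = ((0.25)·(0.25) + (0.25)·(0.25) + (-1.75)·(-1.75) + (1.25)·(1.25)) / 3 = 4.75/3 = 1.5833
  Sample standard deviations s_i = √(s[i,i]):
  s(U) = √(2.9167) = 1.7078
  s(V) = √(4.25) = 2.0616
  s(W) = √(1.5833) = 1.2583

Step 3 — r_{ij} = s_{ij} / (s_i · s_j):
  r[U,U] = 1 (diagonal).
  r[U,V] = -0.4167 / (1.7078 · 2.0616) = -0.4167 / 3.5208 = -0.1183
  r[U,W] = -0.5833 / (1.7078 · 1.2583) = -0.5833 / 2.149 = -0.2714
  r[V,V] = 1 (diagonal).
  r[V,W] = 0.0833 / (2.0616 · 1.2583) = 0.0833 / 2.5941 = 0.0321
  r[W,W] = 1 (diagonal).

R is symmetric with unit diagonal. Assembling:

R = [[1, -0.1183, -0.2714],
 [-0.1183, 1, 0.0321],
 [-0.2714, 0.0321, 1]]


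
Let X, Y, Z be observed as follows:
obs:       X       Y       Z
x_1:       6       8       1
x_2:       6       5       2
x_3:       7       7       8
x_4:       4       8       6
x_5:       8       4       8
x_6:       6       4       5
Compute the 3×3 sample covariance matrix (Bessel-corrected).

Step 1 — column means:
  mean(X) = (6 + 6 + 7 + 4 + 8 + 6) / 6 = 37/6 = 6.1667
  mean(Y) = (8 + 5 + 7 + 8 + 4 + 4) / 6 = 36/6 = 6
  mean(Z) = (1 + 2 + 8 + 6 + 8 + 5) / 6 = 30/6 = 5

Step 2 — sample covariance S[i,j] = (1/(n-1)) · Σ_k (x_{k,i} - mean_i) · (x_{k,j} - mean_j), with n-1 = 5.
  S[X,X] = ((-0.1667)·(-0.1667) + (-0.1667)·(-0.1667) + (0.8333)·(0.8333) + (-2.1667)·(-2.1667) + (1.8333)·(1.8333) + (-0.1667)·(-0.1667)) / 5 = 8.8333/5 = 1.7667
  S[X,Y] = ((-0.1667)·(2) + (-0.1667)·(-1) + (0.8333)·(1) + (-2.1667)·(2) + (1.8333)·(-2) + (-0.1667)·(-2)) / 5 = -7/5 = -1.4
  S[X,Z] = ((-0.1667)·(-4) + (-0.1667)·(-3) + (0.8333)·(3) + (-2.1667)·(1) + (1.8333)·(3) + (-0.1667)·(0)) / 5 = 7/5 = 1.4
  S[Y,Y] = ((2)·(2) + (-1)·(-1) + (1)·(1) + (2)·(2) + (-2)·(-2) + (-2)·(-2)) / 5 = 18/5 = 3.6
  S[Y,Z] = ((2)·(-4) + (-1)·(-3) + (1)·(3) + (2)·(1) + (-2)·(3) + (-2)·(0)) / 5 = -6/5 = -1.2
  S[Z,Z] = ((-4)·(-4) + (-3)·(-3) + (3)·(3) + (1)·(1) + (3)·(3) + (0)·(0)) / 5 = 44/5 = 8.8

S is symmetric (S[j,i] = S[i,j]). Assembling:

S = [[1.7667, -1.4, 1.4],
 [-1.4, 3.6, -1.2],
 [1.4, -1.2, 8.8]]


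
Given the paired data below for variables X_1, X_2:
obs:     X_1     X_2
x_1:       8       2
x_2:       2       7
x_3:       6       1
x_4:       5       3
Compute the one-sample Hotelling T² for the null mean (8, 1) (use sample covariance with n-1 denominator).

Step 1 — sample mean vector:
  mean(X_1) = (8 + 2 + 6 + 5) / 4 = 21/4 = 5.25
  mean(X_2) = (2 + 7 + 1 + 3) / 4 = 13/4 = 3.25
  x̄ = (5.25, 3.25),  deviation x̄ - mu_0 = (5.25, 3.25) - (8, 1) = (-2.75, 2.25).

Step 2 — sample covariance matrix, S[i,j] = (1/(n-1)) · Σ_k (x_{k,i} - mean_i) · (x_{k,j} - mean_j), divisor n-1 = 3:
  S[X_1,X_1] = ((2.75)·(2.75) + (-3.25)·(-3.25) + (0.75)·(0.75) + (-0.25)·(-0.25)) / 3 = 18.75/3 = 6.25
  S[X_1,X_2] = ((2.75)·(-1.25) + (-3.25)·(3.75) + (0.75)·(-2.25) + (-0.25)·(-0.25)) / 3 = -17.25/3 = -5.75
  S[X_2,X_2] = ((-1.25)·(-1.25) + (3.75)·(3.75) + (-2.25)·(-2.25) + (-0.25)·(-0.25)) / 3 = 20.75/3 = 6.9167
  S = [[6.25, -5.75],
 [-5.75, 6.9167]].

Step 3 — invert S. det(S) = 6.25·6.9167 - (-5.75)² = 10.1667.
  S^{-1} = (1/det) · [[d, -b], [-b, a]] = [[0.6803, 0.5656],
 [0.5656, 0.6148]].

Step 4 — quadratic form (x̄ - mu_0)^T · S^{-1} · (x̄ - mu_0):
  S^{-1} · (x̄ - mu_0) = (-0.5984, -0.1721),
  (x̄ - mu_0)^T · [...] = (-2.75)·(-0.5984) + (2.25)·(-0.1721) = 1.2582.

Step 5 — scale by n: T² = 4 · 1.2582 = 5.0328.

T² ≈ 5.0328


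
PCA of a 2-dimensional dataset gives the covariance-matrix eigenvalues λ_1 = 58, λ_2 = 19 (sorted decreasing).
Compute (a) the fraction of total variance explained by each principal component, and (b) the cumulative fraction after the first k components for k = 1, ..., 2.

Step 1 — total variance = trace(Sigma) = Σ λ_i = 58 + 19 = 77.

Step 2 — fraction explained by component i = λ_i / Σ λ:
  PC1: 58/77 = 0.7532
  PC2: 19/77 = 0.2468

Step 3 — cumulative fraction after k components = (λ_1 + ... + λ_k) / Σ λ:
  k = 1: 58/77 = 0.7532
  k = 2: (58 + 19)/77 = 77/77 = 1

Summary (fraction, with percent):

explained: PC1 0.7532 (75.32%), PC2 0.2468 (24.68%);  cumulative: 0.7532, 1


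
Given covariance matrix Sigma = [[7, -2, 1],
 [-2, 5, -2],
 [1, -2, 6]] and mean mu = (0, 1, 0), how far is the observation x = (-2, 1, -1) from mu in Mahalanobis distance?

Step 1 — centre the observation: (x - mu) = (-2, 0, -1).

Step 2 — invert Sigma (cofactor / det for 3×3, or solve directly):
  Sigma^{-1} = [[0.1615, 0.0621, -0.0062],
 [0.0621, 0.2547, 0.0745],
 [-0.0062, 0.0745, 0.1925]].

Step 3 — form the quadratic (x - mu)^T · Sigma^{-1} · (x - mu):
  Sigma^{-1} · (x - mu) = (-0.3168, -0.1988, -0.1801).
  (x - mu)^T · [Sigma^{-1} · (x - mu)] = (-2)·(-0.3168) + (0)·(-0.1988) + (-1)·(-0.1801) = 0.8137.

Step 4 — take square root: d = √(0.8137) ≈ 0.902.

d(x, mu) = √(0.8137) ≈ 0.902


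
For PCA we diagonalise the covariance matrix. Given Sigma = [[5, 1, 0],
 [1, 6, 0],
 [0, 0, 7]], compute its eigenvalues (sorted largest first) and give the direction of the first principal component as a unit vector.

Step 1 — characteristic polynomial p(λ) = det(λI - Sigma) = λ³ - tr·λ² + c_1·λ - det, where tr = trace, c_1 = sum of the principal 2×2 minors, det = det(Sigma):
  tr = 5 + 6 + 7 = 18,
  c_1 = (5·6 - (1)²) + (5·7 - (0)²) + (6·7 - (0)²) = 29 + 35 + 42 = 106,
  det = 5·(6·7 - (0)²) - (1)·((1)·7 - (0)·(0)) + (0)·((1)·(0) - 6·(0)) = 5·(42) - (1)·(7) + (0)·(0) = 203.
  So p(λ) = λ³ - 18λ² + 106λ - 203.
Step 2 — look for an integer root (rational root theorem: any rational root is an integer divisor of 203). Testing λ = 7:
  p(7) = 343 - 882 + 742 - 203 = 0  ✓
  Dividing out (λ - 7): p(λ) = (λ - 7)(λ² - 11λ + 29).
Step 3 — remaining eigenvalues from the quadratic λ² - 11λ + 29 = 0:
  Δ = 11² - 4·29 = 121 - 116 = 5,  λ = (11 ± √5)/2 = (11 ± 2.2361)/2 ≈ 6.618 or 4.382.
  Sorted: λ_1 = 7,  λ_2 = 6.618,  λ_3 = 4.382  (check: sum = 18 = tr ✓).

Step 4 — unit eigenvector for λ_1 = 7: v spans the null space of (Sigma - λ_1 I), whose rows are
  r_1 = (-2, 1, 0),  r_2 = (1, -1, 0),  r_3 = (0, 0, 0).
  v is orthogonal to every row, so take v ∝ r_1 × r_2 = ((1)·(0) - (0)·(-1), (0)·(1) - (-2)·(0), (-2)·(-1) - (1)·(1)) = (0, 0, 1).
  Let u = (0, 0, 1).
  ||u|| = √((0)² + (0)² + (1)²) = √(1) = 1,  v_1 = u/||u|| ≈ (0, 0, 1) (||v_1|| = 1).

λ_1 = 7,  λ_2 = 6.618,  λ_3 = 4.382;  v_1 ≈ (0, 0, 1)


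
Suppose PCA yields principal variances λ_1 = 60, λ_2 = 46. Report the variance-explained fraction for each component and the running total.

Step 1 — total variance = trace(Sigma) = Σ λ_i = 60 + 46 = 106.

Step 2 — fraction explained by component i = λ_i / Σ λ:
  PC1: 60/106 = 0.566
  PC2: 46/106 = 0.434

Step 3 — cumulative fraction after k components = (λ_1 + ... + λ_k) / Σ λ:
  k = 1: 60/106 = 0.566
  k = 2: (60 + 46)/106 = 106/106 = 1

Summary (fraction, with percent):

explained: PC1 0.566 (56.6%), PC2 0.434 (43.4%);  cumulative: 0.566, 1


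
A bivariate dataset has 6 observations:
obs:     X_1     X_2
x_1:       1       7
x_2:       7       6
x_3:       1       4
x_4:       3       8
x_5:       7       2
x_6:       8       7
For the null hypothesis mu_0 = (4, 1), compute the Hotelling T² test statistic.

Step 1 — sample mean vector:
  mean(X_1) = (1 + 7 + 1 + 3 + 7 + 8) / 6 = 27/6 = 4.5
  mean(X_2) = (7 + 6 + 4 + 8 + 2 + 7) / 6 = 34/6 = 5.6667
  x̄ = (4.5, 5.6667),  deviation x̄ - mu_0 = (4.5, 5.6667) - (4, 1) = (0.5, 4.6667).

Step 2 — sample covariance matrix, S[i,j] = (1/(n-1)) · Σ_k (x_{k,i} - mean_i) · (x_{k,j} - mean_j), divisor n-1 = 5:
  S[X_1,X_1] = ((-3.5)·(-3.5) + (2.5)·(2.5) + (-3.5)·(-3.5) + (-1.5)·(-1.5) + (2.5)·(2.5) + (3.5)·(3.5)) / 5 = 51.5/5 = 10.3
  S[X_1,X_2] = ((-3.5)·(1.3333) + (2.5)·(0.3333) + (-3.5)·(-1.6667) + (-1.5)·(2.3333) + (2.5)·(-3.6667) + (3.5)·(1.3333)) / 5 = -6/5 = -1.2
  S[X_2,X_2] = ((1.3333)·(1.3333) + (0.3333)·(0.3333) + (-1.6667)·(-1.6667) + (2.3333)·(2.3333) + (-3.6667)·(-3.6667) + (1.3333)·(1.3333)) / 5 = 25.3333/5 = 5.0667
  S = [[10.3, -1.2],
 [-1.2, 5.0667]].

Step 3 — invert S. det(S) = 10.3·5.0667 - (-1.2)² = 50.7467.
  S^{-1} = (1/det) · [[d, -b], [-b, a]] = [[0.0998, 0.0236],
 [0.0236, 0.203]].

Step 4 — quadratic form (x̄ - mu_0)^T · S^{-1} · (x̄ - mu_0):
  S^{-1} · (x̄ - mu_0) = (0.1603, 0.959),
  (x̄ - mu_0)^T · [...] = (0.5)·(0.1603) + (4.6667)·(0.959) = 4.5555.

Step 5 — scale by n: T² = 6 · 4.5555 = 27.3332.

T² ≈ 27.3332


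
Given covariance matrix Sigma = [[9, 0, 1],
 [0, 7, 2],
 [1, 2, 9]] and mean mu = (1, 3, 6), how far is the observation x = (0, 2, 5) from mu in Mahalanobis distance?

Step 1 — centre the observation: (x - mu) = (-1, -1, -1).

Step 2 — invert Sigma (cofactor / det for 3×3, or solve directly):
  Sigma^{-1} = [[0.1126, 0.0038, -0.0134],
 [0.0038, 0.1527, -0.0344],
 [-0.0134, -0.0344, 0.1202]].

Step 3 — form the quadratic (x - mu)^T · Sigma^{-1} · (x - mu):
  Sigma^{-1} · (x - mu) = (-0.1031, -0.1221, -0.0725).
  (x - mu)^T · [Sigma^{-1} · (x - mu)] = (-1)·(-0.1031) + (-1)·(-0.1221) + (-1)·(-0.0725) = 0.2977.

Step 4 — take square root: d = √(0.2977) ≈ 0.5456.

d(x, mu) = √(0.2977) ≈ 0.5456


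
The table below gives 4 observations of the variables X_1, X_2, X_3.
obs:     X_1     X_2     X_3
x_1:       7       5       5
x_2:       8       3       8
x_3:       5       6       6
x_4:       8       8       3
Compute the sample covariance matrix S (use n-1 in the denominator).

Step 1 — column means:
  mean(X_1) = (7 + 8 + 5 + 8) / 4 = 28/4 = 7
  mean(X_2) = (5 + 3 + 6 + 8) / 4 = 22/4 = 5.5
  mean(X_3) = (5 + 8 + 6 + 3) / 4 = 22/4 = 5.5

Step 2 — sample covariance S[i,j] = (1/(n-1)) · Σ_k (x_{k,i} - mean_i) · (x_{k,j} - mean_j), with n-1 = 3.
  S[X_1,X_1] = ((0)·(0) + (1)·(1) + (-2)·(-2) + (1)·(1)) / 3 = 6/3 = 2
  S[X_1,X_2] = ((0)·(-0.5) + (1)·(-2.5) + (-2)·(0.5) + (1)·(2.5)) / 3 = -1/3 = -0.3333
  S[X_1,X_3] = ((0)·(-0.5) + (1)·(2.5) + (-2)·(0.5) + (1)·(-2.5)) / 3 = -1/3 = -0.3333
  S[X_2,X_2] = ((-0.5)·(-0.5) + (-2.5)·(-2.5) + (0.5)·(0.5) + (2.5)·(2.5)) / 3 = 13/3 = 4.3333
  S[X_2,X_3] = ((-0.5)·(-0.5) + (-2.5)·(2.5) + (0.5)·(0.5) + (2.5)·(-2.5)) / 3 = -12/3 = -4
  S[X_3,X_3] = ((-0.5)·(-0.5) + (2.5)·(2.5) + (0.5)·(0.5) + (-2.5)·(-2.5)) / 3 = 13/3 = 4.3333

S is symmetric (S[j,i] = S[i,j]). Assembling:

S = [[2, -0.3333, -0.3333],
 [-0.3333, 4.3333, -4],
 [-0.3333, -4, 4.3333]]


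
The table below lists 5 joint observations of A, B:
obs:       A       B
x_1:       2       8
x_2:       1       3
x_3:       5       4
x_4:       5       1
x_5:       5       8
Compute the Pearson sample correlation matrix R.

Step 1 — column means:
  mean(A) = (2 + 1 + 5 + 5 + 5) / 5 = 18/5 = 3.6
  mean(B) = (8 + 3 + 4 + 1 + 8) / 5 = 24/5 = 4.8

Step 2 — sample variances and covariances s[i,j] = (1/(n-1)) · Σ_k (x_{k,i} - mean_i) · (x_{k,j} - mean_j), with n-1 = 4:
  s[A,A] = ((-1.6)·(-1.6) + (-2.6)·(-2.6) + (1.4)·(1.4) + (1.4)·(1.4) + (1.4)·(1.4)) / 4 = 15.2/4 = 3.8
  s[A,B] = ((-1.6)·(3.2) + (-2.6)·(-1.8) + (1.4)·(-0.8) + (1.4)·(-3.8) + (1.4)·(3.2)) / 4 = -2.4/4 = -0.6
  s[B,B] = ((3.2)·(3.2) + (-1.8)·(-1.8) + (-0.8)·(-0.8) + (-3.8)·(-3.8) + (3.2)·(3.2)) / 4 = 38.8/4 = 9.7
  Sample standard deviations s_i = √(s[i,i]):
  s(A) = √(3.8) = 1.9494
  s(B) = √(9.7) = 3.1145

Step 3 — r_{ij} = s_{ij} / (s_i · s_j):
  r[A,A] = 1 (diagonal).
  r[A,B] = -0.6 / (1.9494 · 3.1145) = -0.6 / 6.0712 = -0.0988
  r[B,B] = 1 (diagonal).

R is symmetric with unit diagonal. Assembling:

R = [[1, -0.0988],
 [-0.0988, 1]]


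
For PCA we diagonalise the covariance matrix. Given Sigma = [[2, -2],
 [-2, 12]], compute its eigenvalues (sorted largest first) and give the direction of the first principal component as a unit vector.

Step 1 — characteristic polynomial of 2×2 Sigma:
  det(Sigma - λI) = λ² - trace · λ + det = 0.
  trace = 2 + 12 = 14, det = 2·12 - (-2)² = 20.
Step 2 — discriminant:
  Δ = trace² - 4·det = 196 - 80 = 116.
Step 3 — eigenvalues:
  λ = (trace ± √Δ)/2 = (14 ± 10.7703)/2,
  λ_1 = 12.3852,  λ_2 = 1.6148.

Step 4 — unit eigenvector for λ_1: solve (Sigma - λ_1 I)v = 0. First row:
  (2 - 12.3852)·v_x + (-2)·v_y = 0, i.e. (-10.3852)·v_x + (-2)·v_y = 0,
  so v ∝ (b, λ_1 - a) = (-2, 10.3852); multiply by -1 so the first entry is positive: u = (2, -10.3852).
  ||u|| = √((2)² + (-10.3852)²) = √(111.8516) ≈ 10.576,
  v_1 = u/||u|| ≈ (0.1891, -0.982) (||v_1|| = 1).

λ_1 = 12.3852,  λ_2 = 1.6148;  v_1 ≈ (0.1891, -0.982)


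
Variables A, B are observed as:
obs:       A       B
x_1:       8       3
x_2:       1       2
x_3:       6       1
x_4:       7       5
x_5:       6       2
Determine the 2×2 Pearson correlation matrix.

Step 1 — column means:
  mean(A) = (8 + 1 + 6 + 7 + 6) / 5 = 28/5 = 5.6
  mean(B) = (3 + 2 + 1 + 5 + 2) / 5 = 13/5 = 2.6

Step 2 — sample variances and covariances s[i,j] = (1/(n-1)) · Σ_k (x_{k,i} - mean_i) · (x_{k,j} - mean_j), with n-1 = 4:
  s[A,A] = ((2.4)·(2.4) + (-4.6)·(-4.6) + (0.4)·(0.4) + (1.4)·(1.4) + (0.4)·(0.4)) / 4 = 29.2/4 = 7.3
  s[A,B] = ((2.4)·(0.4) + (-4.6)·(-0.6) + (0.4)·(-1.6) + (1.4)·(2.4) + (0.4)·(-0.6)) / 4 = 6.2/4 = 1.55
  s[B,B] = ((0.4)·(0.4) + (-0.6)·(-0.6) + (-1.6)·(-1.6) + (2.4)·(2.4) + (-0.6)·(-0.6)) / 4 = 9.2/4 = 2.3
  Sample standard deviations s_i = √(s[i,i]):
  s(A) = √(7.3) = 2.7019
  s(B) = √(2.3) = 1.5166

Step 3 — r_{ij} = s_{ij} / (s_i · s_j):
  r[A,A] = 1 (diagonal).
  r[A,B] = 1.55 / (2.7019 · 1.5166) = 1.55 / 4.0976 = 0.3783
  r[B,B] = 1 (diagonal).

R is symmetric with unit diagonal. Assembling:

R = [[1, 0.3783],
 [0.3783, 1]]


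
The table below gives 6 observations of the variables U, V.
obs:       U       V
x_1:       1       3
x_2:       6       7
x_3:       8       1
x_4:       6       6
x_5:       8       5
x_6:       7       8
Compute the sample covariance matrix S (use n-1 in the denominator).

Step 1 — column means:
  mean(U) = (1 + 6 + 8 + 6 + 8 + 7) / 6 = 36/6 = 6
  mean(V) = (3 + 7 + 1 + 6 + 5 + 8) / 6 = 30/6 = 5

Step 2 — sample covariance S[i,j] = (1/(n-1)) · Σ_k (x_{k,i} - mean_i) · (x_{k,j} - mean_j), with n-1 = 5.
  S[U,U] = ((-5)·(-5) + (0)·(0) + (2)·(2) + (0)·(0) + (2)·(2) + (1)·(1)) / 5 = 34/5 = 6.8
  S[U,V] = ((-5)·(-2) + (0)·(2) + (2)·(-4) + (0)·(1) + (2)·(0) + (1)·(3)) / 5 = 5/5 = 1
  S[V,V] = ((-2)·(-2) + (2)·(2) + (-4)·(-4) + (1)·(1) + (0)·(0) + (3)·(3)) / 5 = 34/5 = 6.8

S is symmetric (S[j,i] = S[i,j]). Assembling:

S = [[6.8, 1],
 [1, 6.8]]


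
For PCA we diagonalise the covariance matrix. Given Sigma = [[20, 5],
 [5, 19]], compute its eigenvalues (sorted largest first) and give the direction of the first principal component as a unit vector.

Step 1 — characteristic polynomial of 2×2 Sigma:
  det(Sigma - λI) = λ² - trace · λ + det = 0.
  trace = 20 + 19 = 39, det = 20·19 - (5)² = 355.
Step 2 — discriminant:
  Δ = trace² - 4·det = 1521 - 1420 = 101.
Step 3 — eigenvalues:
  λ = (trace ± √Δ)/2 = (39 ± 10.0499)/2,
  λ_1 = 24.5249,  λ_2 = 14.4751.

Step 4 — unit eigenvector for λ_1: solve (Sigma - λ_1 I)v = 0. First row:
  (20 - 24.5249)·v_x + (5)·v_y = 0, i.e. (-4.5249)·v_x + (5)·v_y = 0,
  so v ∝ (b, λ_1 - a) = (5, 4.5249) = u.
  ||u|| = √((5)² + (4.5249)²) = √(45.4751) ≈ 6.7435,
  v_1 = u/||u|| ≈ (0.7415, 0.671) (||v_1|| = 1).

λ_1 = 24.5249,  λ_2 = 14.4751;  v_1 ≈ (0.7415, 0.671)


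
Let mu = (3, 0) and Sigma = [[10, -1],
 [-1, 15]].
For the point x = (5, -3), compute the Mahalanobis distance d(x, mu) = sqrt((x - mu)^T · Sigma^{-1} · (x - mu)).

Step 1 — centre the observation: (x - mu) = (2, -3).

Step 2 — invert Sigma. det(Sigma) = 10·15 - (-1)² = 149.
  Sigma^{-1} = (1/det) · [[d, -b], [-b, a]] = [[0.1007, 0.0067],
 [0.0067, 0.0671]].

Step 3 — form the quadratic (x - mu)^T · Sigma^{-1} · (x - mu):
  Sigma^{-1} · (x - mu) = (0.1812, -0.1879).
  (x - mu)^T · [Sigma^{-1} · (x - mu)] = (2)·(0.1812) + (-3)·(-0.1879) = 0.9262.

Step 4 — take square root: d = √(0.9262) ≈ 0.9624.

d(x, mu) = √(0.9262) ≈ 0.9624


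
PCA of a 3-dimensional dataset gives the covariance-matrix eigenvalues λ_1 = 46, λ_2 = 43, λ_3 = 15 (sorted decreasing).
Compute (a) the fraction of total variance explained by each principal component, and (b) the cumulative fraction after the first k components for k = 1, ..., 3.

Step 1 — total variance = trace(Sigma) = Σ λ_i = 46 + 43 + 15 = 104.

Step 2 — fraction explained by component i = λ_i / Σ λ:
  PC1: 46/104 = 0.4423
  PC2: 43/104 = 0.4135
  PC3: 15/104 = 0.1442

Step 3 — cumulative fraction after k components = (λ_1 + ... + λ_k) / Σ λ:
  k = 1: 46/104 = 0.4423
  k = 2: (46 + 43)/104 = 89/104 = 0.8558
  k = 3: (46 + 43 + 15)/104 = 104/104 = 1

Summary (fraction, with percent):

explained: PC1 0.4423 (44.23%), PC2 0.4135 (41.35%), PC3 0.1442 (14.42%);  cumulative: 0.4423, 0.8558, 1


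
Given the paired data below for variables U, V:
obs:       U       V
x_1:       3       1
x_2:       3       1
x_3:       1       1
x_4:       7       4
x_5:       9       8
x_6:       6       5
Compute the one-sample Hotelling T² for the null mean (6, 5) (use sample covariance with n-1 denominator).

Step 1 — sample mean vector:
  mean(U) = (3 + 3 + 1 + 7 + 9 + 6) / 6 = 29/6 = 4.8333
  mean(V) = (1 + 1 + 1 + 4 + 8 + 5) / 6 = 20/6 = 3.3333
  x̄ = (4.8333, 3.3333),  deviation x̄ - mu_0 = (4.8333, 3.3333) - (6, 5) = (-1.1667, -1.6667).

Step 2 — sample covariance matrix, S[i,j] = (1/(n-1)) · Σ_k (x_{k,i} - mean_i) · (x_{k,j} - mean_j), divisor n-1 = 5:
  S[U,U] = ((-1.8333)·(-1.8333) + (-1.8333)·(-1.8333) + (-3.8333)·(-3.8333) + (2.1667)·(2.1667) + (4.1667)·(4.1667) + (1.1667)·(1.1667)) / 5 = 44.8333/5 = 8.9667
  S[U,V] = ((-1.8333)·(-2.3333) + (-1.8333)·(-2.3333) + (-3.8333)·(-2.3333) + (2.1667)·(0.6667) + (4.1667)·(4.6667) + (1.1667)·(1.6667)) / 5 = 40.3333/5 = 8.0667
  S[V,V] = ((-2.3333)·(-2.3333) + (-2.3333)·(-2.3333) + (-2.3333)·(-2.3333) + (0.6667)·(0.6667) + (4.6667)·(4.6667) + (1.6667)·(1.6667)) / 5 = 41.3333/5 = 8.2667
  S = [[8.9667, 8.0667],
 [8.0667, 8.2667]].

Step 3 — invert S. det(S) = 8.9667·8.2667 - (8.0667)² = 9.0533.
  S^{-1} = (1/det) · [[d, -b], [-b, a]] = [[0.9131, -0.891],
 [-0.891, 0.9904]].

Step 4 — quadratic form (x̄ - mu_0)^T · S^{-1} · (x̄ - mu_0):
  S^{-1} · (x̄ - mu_0) = (0.4197, -0.6112),
  (x̄ - mu_0)^T · [...] = (-1.1667)·(0.4197) + (-1.6667)·(-0.6112) = 0.529.

Step 5 — scale by n: T² = 6 · 0.529 = 3.1738.

T² ≈ 3.1738


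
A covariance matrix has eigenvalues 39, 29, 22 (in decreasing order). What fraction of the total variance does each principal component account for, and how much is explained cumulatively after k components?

Step 1 — total variance = trace(Sigma) = Σ λ_i = 39 + 29 + 22 = 90.

Step 2 — fraction explained by component i = λ_i / Σ λ:
  PC1: 39/90 = 0.4333
  PC2: 29/90 = 0.3222
  PC3: 22/90 = 0.2444

Step 3 — cumulative fraction after k components = (λ_1 + ... + λ_k) / Σ λ:
  k = 1: 39/90 = 0.4333
  k = 2: (39 + 29)/90 = 68/90 = 0.7556
  k = 3: (39 + 29 + 22)/90 = 90/90 = 1

Summary (fraction, with percent):

explained: PC1 0.4333 (43.33%), PC2 0.3222 (32.22%), PC3 0.2444 (24.44%);  cumulative: 0.4333, 0.7556, 1


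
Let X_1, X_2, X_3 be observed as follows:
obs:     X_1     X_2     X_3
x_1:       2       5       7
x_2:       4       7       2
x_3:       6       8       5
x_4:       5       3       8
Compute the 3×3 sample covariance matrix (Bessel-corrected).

Step 1 — column means:
  mean(X_1) = (2 + 4 + 6 + 5) / 4 = 17/4 = 4.25
  mean(X_2) = (5 + 7 + 8 + 3) / 4 = 23/4 = 5.75
  mean(X_3) = (7 + 2 + 5 + 8) / 4 = 22/4 = 5.5

Step 2 — sample covariance S[i,j] = (1/(n-1)) · Σ_k (x_{k,i} - mean_i) · (x_{k,j} - mean_j), with n-1 = 3.
  S[X_1,X_1] = ((-2.25)·(-2.25) + (-0.25)·(-0.25) + (1.75)·(1.75) + (0.75)·(0.75)) / 3 = 8.75/3 = 2.9167
  S[X_1,X_2] = ((-2.25)·(-0.75) + (-0.25)·(1.25) + (1.75)·(2.25) + (0.75)·(-2.75)) / 3 = 3.25/3 = 1.0833
  S[X_1,X_3] = ((-2.25)·(1.5) + (-0.25)·(-3.5) + (1.75)·(-0.5) + (0.75)·(2.5)) / 3 = -1.5/3 = -0.5
  S[X_2,X_2] = ((-0.75)·(-0.75) + (1.25)·(1.25) + (2.25)·(2.25) + (-2.75)·(-2.75)) / 3 = 14.75/3 = 4.9167
  S[X_2,X_3] = ((-0.75)·(1.5) + (1.25)·(-3.5) + (2.25)·(-0.5) + (-2.75)·(2.5)) / 3 = -13.5/3 = -4.5
  S[X_3,X_3] = ((1.5)·(1.5) + (-3.5)·(-3.5) + (-0.5)·(-0.5) + (2.5)·(2.5)) / 3 = 21/3 = 7

S is symmetric (S[j,i] = S[i,j]). Assembling:

S = [[2.9167, 1.0833, -0.5],
 [1.0833, 4.9167, -4.5],
 [-0.5, -4.5, 7]]


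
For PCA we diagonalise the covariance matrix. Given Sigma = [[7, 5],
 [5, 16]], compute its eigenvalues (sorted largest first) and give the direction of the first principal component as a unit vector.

Step 1 — characteristic polynomial of 2×2 Sigma:
  det(Sigma - λI) = λ² - trace · λ + det = 0.
  trace = 7 + 16 = 23, det = 7·16 - (5)² = 87.
Step 2 — discriminant:
  Δ = trace² - 4·det = 529 - 348 = 181.
Step 3 — eigenvalues:
  λ = (trace ± √Δ)/2 = (23 ± 13.4536)/2,
  λ_1 = 18.2268,  λ_2 = 4.7732.

Step 4 — unit eigenvector for λ_1: solve (Sigma - λ_1 I)v = 0. First row:
  (7 - 18.2268)·v_x + (5)·v_y = 0, i.e. (-11.2268)·v_x + (5)·v_y = 0,
  so v ∝ (b, λ_1 - a) = (5, 11.2268) = u.
  ||u|| = √((5)² + (11.2268)²) = √(151.0413) ≈ 12.2899,
  v_1 = u/||u|| ≈ (0.4068, 0.9135) (||v_1|| = 1).

λ_1 = 18.2268,  λ_2 = 4.7732;  v_1 ≈ (0.4068, 0.9135)


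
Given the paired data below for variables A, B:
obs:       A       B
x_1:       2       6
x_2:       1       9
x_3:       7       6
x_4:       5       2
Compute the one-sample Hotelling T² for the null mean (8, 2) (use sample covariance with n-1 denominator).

Step 1 — sample mean vector:
  mean(A) = (2 + 1 + 7 + 5) / 4 = 15/4 = 3.75
  mean(B) = (6 + 9 + 6 + 2) / 4 = 23/4 = 5.75
  x̄ = (3.75, 5.75),  deviation x̄ - mu_0 = (3.75, 5.75) - (8, 2) = (-4.25, 3.75).

Step 2 — sample covariance matrix, S[i,j] = (1/(n-1)) · Σ_k (x_{k,i} - mean_i) · (x_{k,j} - mean_j), divisor n-1 = 3:
  S[A,A] = ((-1.75)·(-1.75) + (-2.75)·(-2.75) + (3.25)·(3.25) + (1.25)·(1.25)) / 3 = 22.75/3 = 7.5833
  S[A,B] = ((-1.75)·(0.25) + (-2.75)·(3.25) + (3.25)·(0.25) + (1.25)·(-3.75)) / 3 = -13.25/3 = -4.4167
  S[B,B] = ((0.25)·(0.25) + (3.25)·(3.25) + (0.25)·(0.25) + (-3.75)·(-3.75)) / 3 = 24.75/3 = 8.25
  S = [[7.5833, -4.4167],
 [-4.4167, 8.25]].

Step 3 — invert S. det(S) = 7.5833·8.25 - (-4.4167)² = 43.0556.
  S^{-1} = (1/det) · [[d, -b], [-b, a]] = [[0.1916, 0.1026],
 [0.1026, 0.1761]].

Step 4 — quadratic form (x̄ - mu_0)^T · S^{-1} · (x̄ - mu_0):
  S^{-1} · (x̄ - mu_0) = (-0.4297, 0.2245),
  (x̄ - mu_0)^T · [...] = (-4.25)·(-0.4297) + (3.75)·(0.2245) = 2.6681.

Step 5 — scale by n: T² = 4 · 2.6681 = 10.6723.

T² ≈ 10.6723


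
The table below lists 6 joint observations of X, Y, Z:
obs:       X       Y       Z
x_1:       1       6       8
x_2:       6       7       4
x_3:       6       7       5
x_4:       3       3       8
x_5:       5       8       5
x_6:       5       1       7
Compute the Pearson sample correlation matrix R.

Step 1 — column means:
  mean(X) = (1 + 6 + 6 + 3 + 5 + 5) / 6 = 26/6 = 4.3333
  mean(Y) = (6 + 7 + 7 + 3 + 8 + 1) / 6 = 32/6 = 5.3333
  mean(Z) = (8 + 4 + 5 + 8 + 5 + 7) / 6 = 37/6 = 6.1667

Step 2 — sample variances and covariances s[i,j] = (1/(n-1)) · Σ_k (x_{k,i} - mean_i) · (x_{k,j} - mean_j), with n-1 = 5:
  s[X,X] = ((-3.3333)·(-3.3333) + (1.6667)·(1.6667) + (1.6667)·(1.6667) + (-1.3333)·(-1.3333) + (0.6667)·(0.6667) + (0.6667)·(0.6667)) / 5 = 19.3333/5 = 3.8667
  s[X,Y] = ((-3.3333)·(0.6667) + (1.6667)·(1.6667) + (1.6667)·(1.6667) + (-1.3333)·(-2.3333) + (0.6667)·(2.6667) + (0.6667)·(-4.3333)) / 5 = 5.3333/5 = 1.0667
  s[X,Z] = ((-3.3333)·(1.8333) + (1.6667)·(-2.1667) + (1.6667)·(-1.1667) + (-1.3333)·(1.8333) + (0.6667)·(-1.1667) + (0.6667)·(0.8333)) / 5 = -14.3333/5 = -2.8667
  s[Y,Y] = ((0.6667)·(0.6667) + (1.6667)·(1.6667) + (1.6667)·(1.6667) + (-2.3333)·(-2.3333) + (2.6667)·(2.6667) + (-4.3333)·(-4.3333)) / 5 = 37.3333/5 = 7.4667
  s[Y,Z] = ((0.6667)·(1.8333) + (1.6667)·(-2.1667) + (1.6667)·(-1.1667) + (-2.3333)·(1.8333) + (2.6667)·(-1.1667) + (-4.3333)·(0.8333)) / 5 = -15.3333/5 = -3.0667
  s[Z,Z] = ((1.8333)·(1.8333) + (-2.1667)·(-2.1667) + (-1.1667)·(-1.1667) + (1.8333)·(1.8333) + (-1.1667)·(-1.1667) + (0.8333)·(0.8333)) / 5 = 14.8333/5 = 2.9667
  Sample standard deviations s_i = √(s[i,i]):
  s(X) = √(3.8667) = 1.9664
  s(Y) = √(7.4667) = 2.7325
  s(Z) = √(2.9667) = 1.7224

Step 3 — r_{ij} = s_{ij} / (s_i · s_j):
  r[X,X] = 1 (diagonal).
  r[X,Y] = 1.0667 / (1.9664 · 2.7325) = 1.0667 / 5.3732 = 0.1985
  r[X,Z] = -2.8667 / (1.9664 · 1.7224) = -2.8667 / 3.3869 = -0.8464
  r[Y,Y] = 1 (diagonal).
  r[Y,Z] = -3.0667 / (2.7325 · 1.7224) = -3.0667 / 4.7065 = -0.6516
  r[Z,Z] = 1 (diagonal).

R is symmetric with unit diagonal. Assembling:

R = [[1, 0.1985, -0.8464],
 [0.1985, 1, -0.6516],
 [-0.8464, -0.6516, 1]]


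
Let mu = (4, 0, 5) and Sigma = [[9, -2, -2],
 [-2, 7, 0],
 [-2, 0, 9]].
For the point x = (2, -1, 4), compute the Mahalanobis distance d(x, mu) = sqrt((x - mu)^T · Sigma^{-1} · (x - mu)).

Step 1 — centre the observation: (x - mu) = (-2, -1, -1).

Step 2 — invert Sigma (cofactor / det for 3×3, or solve directly):
  Sigma^{-1} = [[0.1252, 0.0358, 0.0278],
 [0.0358, 0.1531, 0.008],
 [0.0278, 0.008, 0.1173]].

Step 3 — form the quadratic (x - mu)^T · Sigma^{-1} · (x - mu):
  Sigma^{-1} · (x - mu) = (-0.3141, -0.2326, -0.1809).
  (x - mu)^T · [Sigma^{-1} · (x - mu)] = (-2)·(-0.3141) + (-1)·(-0.2326) + (-1)·(-0.1809) = 1.0417.

Step 4 — take square root: d = √(1.0417) ≈ 1.0207.

d(x, mu) = √(1.0417) ≈ 1.0207


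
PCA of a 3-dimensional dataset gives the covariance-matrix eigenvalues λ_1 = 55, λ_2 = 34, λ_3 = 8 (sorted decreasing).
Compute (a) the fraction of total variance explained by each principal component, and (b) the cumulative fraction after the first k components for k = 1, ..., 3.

Step 1 — total variance = trace(Sigma) = Σ λ_i = 55 + 34 + 8 = 97.

Step 2 — fraction explained by component i = λ_i / Σ λ:
  PC1: 55/97 = 0.567
  PC2: 34/97 = 0.3505
  PC3: 8/97 = 0.0825

Step 3 — cumulative fraction after k components = (λ_1 + ... + λ_k) / Σ λ:
  k = 1: 55/97 = 0.567
  k = 2: (55 + 34)/97 = 89/97 = 0.9175
  k = 3: (55 + 34 + 8)/97 = 97/97 = 1

Summary (fraction, with percent):

explained: PC1 0.567 (56.7%), PC2 0.3505 (35.05%), PC3 0.0825 (8.25%);  cumulative: 0.567, 0.9175, 1


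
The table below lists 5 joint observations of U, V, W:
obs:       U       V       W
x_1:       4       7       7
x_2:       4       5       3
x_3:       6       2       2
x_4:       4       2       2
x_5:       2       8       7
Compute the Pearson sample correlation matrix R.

Step 1 — column means:
  mean(U) = (4 + 4 + 6 + 4 + 2) / 5 = 20/5 = 4
  mean(V) = (7 + 5 + 2 + 2 + 8) / 5 = 24/5 = 4.8
  mean(W) = (7 + 3 + 2 + 2 + 7) / 5 = 21/5 = 4.2

Step 2 — sample variances and covariances s[i,j] = (1/(n-1)) · Σ_k (x_{k,i} - mean_i) · (x_{k,j} - mean_j), with n-1 = 4:
  s[U,U] = ((0)·(0) + (0)·(0) + (2)·(2) + (0)·(0) + (-2)·(-2)) / 4 = 8/4 = 2
  s[U,V] = ((0)·(2.2) + (0)·(0.2) + (2)·(-2.8) + (0)·(-2.8) + (-2)·(3.2)) / 4 = -12/4 = -3
  s[U,W] = ((0)·(2.8) + (0)·(-1.2) + (2)·(-2.2) + (0)·(-2.2) + (-2)·(2.8)) / 4 = -10/4 = -2.5
  s[V,V] = ((2.2)·(2.2) + (0.2)·(0.2) + (-2.8)·(-2.8) + (-2.8)·(-2.8) + (3.2)·(3.2)) / 4 = 30.8/4 = 7.7
  s[V,W] = ((2.2)·(2.8) + (0.2)·(-1.2) + (-2.8)·(-2.2) + (-2.8)·(-2.2) + (3.2)·(2.8)) / 4 = 27.2/4 = 6.8
  s[W,W] = ((2.8)·(2.8) + (-1.2)·(-1.2) + (-2.2)·(-2.2) + (-2.2)·(-2.2) + (2.8)·(2.8)) / 4 = 26.8/4 = 6.7
  Sample standard deviations s_i = √(s[i,i]):
  s(U) = √(2) = 1.4142
  s(V) = √(7.7) = 2.7749
  s(W) = √(6.7) = 2.5884

Step 3 — r_{ij} = s_{ij} / (s_i · s_j):
  r[U,U] = 1 (diagonal).
  r[U,V] = -3 / (1.4142 · 2.7749) = -3 / 3.9243 = -0.7645
  r[U,W] = -2.5 / (1.4142 · 2.5884) = -2.5 / 3.6606 = -0.6829
  r[V,V] = 1 (diagonal).
  r[V,W] = 6.8 / (2.7749 · 2.5884) = 6.8 / 7.1826 = 0.9467
  r[W,W] = 1 (diagonal).

R is symmetric with unit diagonal. Assembling:

R = [[1, -0.7645, -0.6829],
 [-0.7645, 1, 0.9467],
 [-0.6829, 0.9467, 1]]


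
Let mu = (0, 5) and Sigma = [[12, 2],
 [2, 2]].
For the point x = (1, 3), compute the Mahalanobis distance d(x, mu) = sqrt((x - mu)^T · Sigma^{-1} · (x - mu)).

Step 1 — centre the observation: (x - mu) = (1, -2).

Step 2 — invert Sigma. det(Sigma) = 12·2 - (2)² = 20.
  Sigma^{-1} = (1/det) · [[d, -b], [-b, a]] = [[0.1, -0.1],
 [-0.1, 0.6]].

Step 3 — form the quadratic (x - mu)^T · Sigma^{-1} · (x - mu):
  Sigma^{-1} · (x - mu) = (0.3, -1.3).
  (x - mu)^T · [Sigma^{-1} · (x - mu)] = (1)·(0.3) + (-2)·(-1.3) = 2.9.

Step 4 — take square root: d = √(2.9) ≈ 1.7029.

d(x, mu) = √(2.9) ≈ 1.7029


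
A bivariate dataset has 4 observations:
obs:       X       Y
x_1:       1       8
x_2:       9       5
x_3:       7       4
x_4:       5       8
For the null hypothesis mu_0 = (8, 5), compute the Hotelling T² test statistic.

Step 1 — sample mean vector:
  mean(X) = (1 + 9 + 7 + 5) / 4 = 22/4 = 5.5
  mean(Y) = (8 + 5 + 4 + 8) / 4 = 25/4 = 6.25
  x̄ = (5.5, 6.25),  deviation x̄ - mu_0 = (5.5, 6.25) - (8, 5) = (-2.5, 1.25).

Step 2 — sample covariance matrix, S[i,j] = (1/(n-1)) · Σ_k (x_{k,i} - mean_i) · (x_{k,j} - mean_j), divisor n-1 = 3:
  S[X,X] = ((-4.5)·(-4.5) + (3.5)·(3.5) + (1.5)·(1.5) + (-0.5)·(-0.5)) / 3 = 35/3 = 11.6667
  S[X,Y] = ((-4.5)·(1.75) + (3.5)·(-1.25) + (1.5)·(-2.25) + (-0.5)·(1.75)) / 3 = -16.5/3 = -5.5
  S[Y,Y] = ((1.75)·(1.75) + (-1.25)·(-1.25) + (-2.25)·(-2.25) + (1.75)·(1.75)) / 3 = 12.75/3 = 4.25
  S = [[11.6667, -5.5],
 [-5.5, 4.25]].

Step 3 — invert S. det(S) = 11.6667·4.25 - (-5.5)² = 19.3333.
  S^{-1} = (1/det) · [[d, -b], [-b, a]] = [[0.2198, 0.2845],
 [0.2845, 0.6034]].

Step 4 — quadratic form (x̄ - mu_0)^T · S^{-1} · (x̄ - mu_0):
  S^{-1} · (x̄ - mu_0) = (-0.194, 0.0431),
  (x̄ - mu_0)^T · [...] = (-2.5)·(-0.194) + (1.25)·(0.0431) = 0.5388.

Step 5 — scale by n: T² = 4 · 0.5388 = 2.1552.

T² ≈ 2.1552


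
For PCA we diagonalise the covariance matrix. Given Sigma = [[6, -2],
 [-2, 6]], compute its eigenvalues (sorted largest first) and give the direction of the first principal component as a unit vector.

Step 1 — characteristic polynomial of 2×2 Sigma:
  det(Sigma - λI) = λ² - trace · λ + det = 0.
  trace = 6 + 6 = 12, det = 6·6 - (-2)² = 32.
Step 2 — discriminant:
  Δ = trace² - 4·det = 144 - 128 = 16.
Step 3 — eigenvalues:
  λ = (trace ± √Δ)/2 = (12 ± 4)/2,
  λ_1 = 8,  λ_2 = 4.

Step 4 — unit eigenvector for λ_1: solve (Sigma - λ_1 I)v = 0. First row:
  (6 - 8)·v_x + (-2)·v_y = 0, i.e. (-2)·v_x + (-2)·v_y = 0,
  so v ∝ (b, λ_1 - a) = (-2, 2); multiply by -1 so the first entry is positive: u = (2, -2).
  ||u|| = √((2)² + (-2)²) = √(8) ≈ 2.8284,
  v_1 = u/||u|| ≈ (0.7071, -0.7071) (||v_1|| = 1).

λ_1 = 8,  λ_2 = 4;  v_1 ≈ (0.7071, -0.7071)


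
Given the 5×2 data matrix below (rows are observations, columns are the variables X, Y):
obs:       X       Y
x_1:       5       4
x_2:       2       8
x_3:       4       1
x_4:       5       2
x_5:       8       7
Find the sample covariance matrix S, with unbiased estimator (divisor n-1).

Step 1 — column means:
  mean(X) = (5 + 2 + 4 + 5 + 8) / 5 = 24/5 = 4.8
  mean(Y) = (4 + 8 + 1 + 2 + 7) / 5 = 22/5 = 4.4

Step 2 — sample covariance S[i,j] = (1/(n-1)) · Σ_k (x_{k,i} - mean_i) · (x_{k,j} - mean_j), with n-1 = 4.
  S[X,X] = ((0.2)·(0.2) + (-2.8)·(-2.8) + (-0.8)·(-0.8) + (0.2)·(0.2) + (3.2)·(3.2)) / 4 = 18.8/4 = 4.7
  S[X,Y] = ((0.2)·(-0.4) + (-2.8)·(3.6) + (-0.8)·(-3.4) + (0.2)·(-2.4) + (3.2)·(2.6)) / 4 = 0.4/4 = 0.1
  S[Y,Y] = ((-0.4)·(-0.4) + (3.6)·(3.6) + (-3.4)·(-3.4) + (-2.4)·(-2.4) + (2.6)·(2.6)) / 4 = 37.2/4 = 9.3

S is symmetric (S[j,i] = S[i,j]). Assembling:

S = [[4.7, 0.1],
 [0.1, 9.3]]
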